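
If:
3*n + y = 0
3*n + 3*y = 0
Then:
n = 0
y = 0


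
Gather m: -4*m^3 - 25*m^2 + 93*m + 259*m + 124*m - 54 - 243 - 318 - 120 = -4*m^3 - 25*m^2 + 476*m - 735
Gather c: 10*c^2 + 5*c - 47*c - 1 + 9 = 10*c^2 - 42*c + 8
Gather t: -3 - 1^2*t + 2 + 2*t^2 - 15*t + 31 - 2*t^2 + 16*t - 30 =0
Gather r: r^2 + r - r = r^2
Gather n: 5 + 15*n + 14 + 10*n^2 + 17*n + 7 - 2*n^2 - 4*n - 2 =8*n^2 + 28*n + 24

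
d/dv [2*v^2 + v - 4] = 4*v + 1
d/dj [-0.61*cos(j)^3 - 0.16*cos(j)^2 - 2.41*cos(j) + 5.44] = (1.83*cos(j)^2 + 0.32*cos(j) + 2.41)*sin(j)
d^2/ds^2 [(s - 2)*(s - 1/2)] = 2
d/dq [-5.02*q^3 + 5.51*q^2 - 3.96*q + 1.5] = -15.06*q^2 + 11.02*q - 3.96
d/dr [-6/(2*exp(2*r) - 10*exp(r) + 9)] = (24*exp(r) - 60)*exp(r)/(2*exp(2*r) - 10*exp(r) + 9)^2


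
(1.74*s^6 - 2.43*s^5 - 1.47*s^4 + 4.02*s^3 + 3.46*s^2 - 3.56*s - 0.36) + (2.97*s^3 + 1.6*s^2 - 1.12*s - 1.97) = 1.74*s^6 - 2.43*s^5 - 1.47*s^4 + 6.99*s^3 + 5.06*s^2 - 4.68*s - 2.33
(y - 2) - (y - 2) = 0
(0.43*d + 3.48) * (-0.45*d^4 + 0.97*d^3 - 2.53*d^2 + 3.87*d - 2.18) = -0.1935*d^5 - 1.1489*d^4 + 2.2877*d^3 - 7.1403*d^2 + 12.5302*d - 7.5864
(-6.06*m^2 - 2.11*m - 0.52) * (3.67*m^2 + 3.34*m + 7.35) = -22.2402*m^4 - 27.9841*m^3 - 53.4968*m^2 - 17.2453*m - 3.822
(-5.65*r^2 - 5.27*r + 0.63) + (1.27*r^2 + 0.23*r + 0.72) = -4.38*r^2 - 5.04*r + 1.35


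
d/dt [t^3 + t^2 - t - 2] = 3*t^2 + 2*t - 1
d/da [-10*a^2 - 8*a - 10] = -20*a - 8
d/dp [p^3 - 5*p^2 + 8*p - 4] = 3*p^2 - 10*p + 8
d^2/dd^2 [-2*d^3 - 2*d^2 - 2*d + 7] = -12*d - 4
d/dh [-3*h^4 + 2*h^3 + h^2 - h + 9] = -12*h^3 + 6*h^2 + 2*h - 1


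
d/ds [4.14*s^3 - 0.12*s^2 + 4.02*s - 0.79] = 12.42*s^2 - 0.24*s + 4.02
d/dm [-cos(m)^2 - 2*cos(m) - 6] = 2*(cos(m) + 1)*sin(m)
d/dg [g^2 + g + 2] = 2*g + 1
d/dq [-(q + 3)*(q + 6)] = -2*q - 9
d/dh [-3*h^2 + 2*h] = 2 - 6*h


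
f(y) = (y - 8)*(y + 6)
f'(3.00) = 4.00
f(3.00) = -45.00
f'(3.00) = 4.00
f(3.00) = -45.00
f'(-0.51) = -3.02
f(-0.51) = -46.72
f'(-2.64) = -7.28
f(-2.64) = -35.75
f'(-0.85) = -3.70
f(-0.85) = -45.58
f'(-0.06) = -2.12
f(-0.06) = -47.88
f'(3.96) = 5.92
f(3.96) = -40.24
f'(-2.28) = -6.56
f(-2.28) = -38.24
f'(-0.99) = -3.98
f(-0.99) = -45.04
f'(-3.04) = -8.08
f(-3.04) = -32.68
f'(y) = 2*y - 2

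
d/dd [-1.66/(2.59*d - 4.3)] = 4.2994/(2.59*d - 4.3)^2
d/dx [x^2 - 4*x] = 2*x - 4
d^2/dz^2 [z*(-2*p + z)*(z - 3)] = -4*p + 6*z - 6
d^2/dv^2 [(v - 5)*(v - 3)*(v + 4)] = 6*v - 8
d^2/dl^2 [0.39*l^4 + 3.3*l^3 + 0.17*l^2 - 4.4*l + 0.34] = 4.68*l^2 + 19.8*l + 0.34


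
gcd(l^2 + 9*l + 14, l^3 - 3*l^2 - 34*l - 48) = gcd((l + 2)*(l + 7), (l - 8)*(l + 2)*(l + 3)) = l + 2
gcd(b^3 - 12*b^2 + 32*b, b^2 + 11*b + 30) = 1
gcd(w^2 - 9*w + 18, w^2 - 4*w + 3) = w - 3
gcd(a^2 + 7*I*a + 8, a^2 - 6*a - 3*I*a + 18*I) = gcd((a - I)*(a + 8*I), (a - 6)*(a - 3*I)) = 1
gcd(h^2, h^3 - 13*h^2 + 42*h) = h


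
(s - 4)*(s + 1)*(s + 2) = s^3 - s^2 - 10*s - 8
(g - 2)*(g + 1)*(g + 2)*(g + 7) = g^4 + 8*g^3 + 3*g^2 - 32*g - 28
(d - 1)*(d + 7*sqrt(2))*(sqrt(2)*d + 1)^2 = 2*d^4 - 2*d^3 + 16*sqrt(2)*d^3 - 16*sqrt(2)*d^2 + 29*d^2 - 29*d + 7*sqrt(2)*d - 7*sqrt(2)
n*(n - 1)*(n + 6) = n^3 + 5*n^2 - 6*n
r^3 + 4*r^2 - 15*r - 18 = (r - 3)*(r + 1)*(r + 6)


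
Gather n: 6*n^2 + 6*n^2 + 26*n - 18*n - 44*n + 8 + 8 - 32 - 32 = 12*n^2 - 36*n - 48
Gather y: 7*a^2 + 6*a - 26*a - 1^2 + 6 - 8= 7*a^2 - 20*a - 3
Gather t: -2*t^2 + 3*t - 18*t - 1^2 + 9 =-2*t^2 - 15*t + 8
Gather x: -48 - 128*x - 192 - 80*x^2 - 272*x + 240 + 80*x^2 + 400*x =0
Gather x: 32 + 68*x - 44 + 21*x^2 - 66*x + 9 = 21*x^2 + 2*x - 3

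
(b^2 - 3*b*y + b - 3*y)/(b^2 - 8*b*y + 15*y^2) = (-b - 1)/(-b + 5*y)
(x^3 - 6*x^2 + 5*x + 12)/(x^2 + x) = x - 7 + 12/x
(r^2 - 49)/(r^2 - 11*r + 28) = (r + 7)/(r - 4)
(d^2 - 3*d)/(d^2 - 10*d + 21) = d/(d - 7)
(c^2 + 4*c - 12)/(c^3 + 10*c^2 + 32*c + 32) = (c^2 + 4*c - 12)/(c^3 + 10*c^2 + 32*c + 32)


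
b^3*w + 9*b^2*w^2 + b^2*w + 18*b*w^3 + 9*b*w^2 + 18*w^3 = (b + 3*w)*(b + 6*w)*(b*w + w)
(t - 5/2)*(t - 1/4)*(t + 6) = t^3 + 13*t^2/4 - 127*t/8 + 15/4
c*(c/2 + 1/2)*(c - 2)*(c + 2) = c^4/2 + c^3/2 - 2*c^2 - 2*c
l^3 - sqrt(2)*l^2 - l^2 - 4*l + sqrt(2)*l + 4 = (l - 1)*(l - 2*sqrt(2))*(l + sqrt(2))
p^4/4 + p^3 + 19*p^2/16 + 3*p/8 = p*(p/4 + 1/2)*(p + 1/2)*(p + 3/2)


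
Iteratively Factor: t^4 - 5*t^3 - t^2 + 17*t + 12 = (t + 1)*(t^3 - 6*t^2 + 5*t + 12) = (t - 4)*(t + 1)*(t^2 - 2*t - 3) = (t - 4)*(t - 3)*(t + 1)*(t + 1)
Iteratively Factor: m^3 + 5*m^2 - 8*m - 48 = (m - 3)*(m^2 + 8*m + 16) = (m - 3)*(m + 4)*(m + 4)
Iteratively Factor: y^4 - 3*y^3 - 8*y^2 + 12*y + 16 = (y - 4)*(y^3 + y^2 - 4*y - 4) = (y - 4)*(y - 2)*(y^2 + 3*y + 2) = (y - 4)*(y - 2)*(y + 1)*(y + 2)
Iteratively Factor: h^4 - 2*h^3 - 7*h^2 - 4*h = (h)*(h^3 - 2*h^2 - 7*h - 4) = h*(h + 1)*(h^2 - 3*h - 4) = h*(h + 1)^2*(h - 4)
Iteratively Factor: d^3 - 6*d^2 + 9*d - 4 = (d - 4)*(d^2 - 2*d + 1) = (d - 4)*(d - 1)*(d - 1)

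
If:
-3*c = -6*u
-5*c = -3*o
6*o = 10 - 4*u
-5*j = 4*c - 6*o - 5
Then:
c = 5/6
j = 2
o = 25/18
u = 5/12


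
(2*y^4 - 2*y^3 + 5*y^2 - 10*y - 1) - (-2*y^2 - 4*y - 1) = 2*y^4 - 2*y^3 + 7*y^2 - 6*y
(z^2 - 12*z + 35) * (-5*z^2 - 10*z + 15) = -5*z^4 + 50*z^3 - 40*z^2 - 530*z + 525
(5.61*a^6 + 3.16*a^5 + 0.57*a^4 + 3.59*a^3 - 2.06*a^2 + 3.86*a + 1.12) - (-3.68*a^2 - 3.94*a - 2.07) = 5.61*a^6 + 3.16*a^5 + 0.57*a^4 + 3.59*a^3 + 1.62*a^2 + 7.8*a + 3.19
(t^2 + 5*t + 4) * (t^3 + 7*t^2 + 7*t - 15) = t^5 + 12*t^4 + 46*t^3 + 48*t^2 - 47*t - 60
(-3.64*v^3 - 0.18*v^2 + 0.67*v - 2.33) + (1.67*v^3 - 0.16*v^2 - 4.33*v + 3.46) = -1.97*v^3 - 0.34*v^2 - 3.66*v + 1.13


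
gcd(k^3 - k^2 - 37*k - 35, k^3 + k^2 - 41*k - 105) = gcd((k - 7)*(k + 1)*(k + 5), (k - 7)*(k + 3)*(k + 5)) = k^2 - 2*k - 35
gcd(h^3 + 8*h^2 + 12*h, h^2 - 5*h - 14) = h + 2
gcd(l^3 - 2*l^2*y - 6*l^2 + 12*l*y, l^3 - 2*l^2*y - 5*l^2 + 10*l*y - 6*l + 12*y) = -l^2 + 2*l*y + 6*l - 12*y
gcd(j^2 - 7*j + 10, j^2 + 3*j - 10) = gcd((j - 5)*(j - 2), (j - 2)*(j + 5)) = j - 2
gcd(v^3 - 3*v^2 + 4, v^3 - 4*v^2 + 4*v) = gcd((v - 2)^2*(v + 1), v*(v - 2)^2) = v^2 - 4*v + 4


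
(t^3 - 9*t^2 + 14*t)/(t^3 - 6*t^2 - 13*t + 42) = t/(t + 3)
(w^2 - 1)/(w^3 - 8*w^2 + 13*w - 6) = (w + 1)/(w^2 - 7*w + 6)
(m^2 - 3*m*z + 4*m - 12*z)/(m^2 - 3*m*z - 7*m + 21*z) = (m + 4)/(m - 7)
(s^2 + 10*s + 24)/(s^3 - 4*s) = (s^2 + 10*s + 24)/(s*(s^2 - 4))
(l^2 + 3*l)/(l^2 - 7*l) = (l + 3)/(l - 7)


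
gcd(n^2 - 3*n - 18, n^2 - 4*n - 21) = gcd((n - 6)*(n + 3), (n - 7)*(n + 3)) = n + 3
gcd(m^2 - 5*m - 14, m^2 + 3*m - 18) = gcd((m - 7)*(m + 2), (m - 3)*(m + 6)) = 1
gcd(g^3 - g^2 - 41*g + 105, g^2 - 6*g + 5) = g - 5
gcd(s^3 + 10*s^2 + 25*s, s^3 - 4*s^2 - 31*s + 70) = s + 5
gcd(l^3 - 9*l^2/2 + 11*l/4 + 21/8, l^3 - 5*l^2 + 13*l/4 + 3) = l^2 - l - 3/4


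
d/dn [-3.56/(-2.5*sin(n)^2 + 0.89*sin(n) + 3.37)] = (3.1684 - 17.8*sin(n))*cos(n)/(-2.5*sin(n)^2 + 0.89*sin(n) + 3.37)^2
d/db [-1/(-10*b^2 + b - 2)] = (1 - 20*b)/(10*b^2 - b + 2)^2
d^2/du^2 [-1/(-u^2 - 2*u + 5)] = 2*(-u^2 - 2*u + 4*(u + 1)^2 + 5)/(u^2 + 2*u - 5)^3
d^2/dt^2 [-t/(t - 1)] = -2/(t - 1)^3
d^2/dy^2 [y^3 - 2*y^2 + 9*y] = 6*y - 4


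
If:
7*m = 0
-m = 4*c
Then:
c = 0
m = 0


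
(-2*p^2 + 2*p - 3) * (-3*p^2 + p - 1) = 6*p^4 - 8*p^3 + 13*p^2 - 5*p + 3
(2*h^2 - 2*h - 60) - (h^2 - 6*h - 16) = h^2 + 4*h - 44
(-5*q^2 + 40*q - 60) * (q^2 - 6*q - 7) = -5*q^4 + 70*q^3 - 265*q^2 + 80*q + 420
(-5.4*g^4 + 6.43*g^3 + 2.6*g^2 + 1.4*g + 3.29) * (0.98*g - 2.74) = -5.292*g^5 + 21.0974*g^4 - 15.0702*g^3 - 5.752*g^2 - 0.6118*g - 9.0146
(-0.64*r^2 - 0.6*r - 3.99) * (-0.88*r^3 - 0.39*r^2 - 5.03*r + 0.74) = 0.5632*r^5 + 0.7776*r^4 + 6.9644*r^3 + 4.1005*r^2 + 19.6257*r - 2.9526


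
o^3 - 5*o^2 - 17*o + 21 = (o - 7)*(o - 1)*(o + 3)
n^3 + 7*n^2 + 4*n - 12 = (n - 1)*(n + 2)*(n + 6)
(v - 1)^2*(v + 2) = v^3 - 3*v + 2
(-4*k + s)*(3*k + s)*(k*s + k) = -12*k^3*s - 12*k^3 - k^2*s^2 - k^2*s + k*s^3 + k*s^2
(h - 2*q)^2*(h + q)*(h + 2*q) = h^4 - h^3*q - 6*h^2*q^2 + 4*h*q^3 + 8*q^4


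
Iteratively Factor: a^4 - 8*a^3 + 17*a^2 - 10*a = (a - 1)*(a^3 - 7*a^2 + 10*a) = a*(a - 1)*(a^2 - 7*a + 10) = a*(a - 2)*(a - 1)*(a - 5)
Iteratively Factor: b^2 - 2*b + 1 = (b - 1)*(b - 1)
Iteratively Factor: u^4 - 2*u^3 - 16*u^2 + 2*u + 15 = (u - 5)*(u^3 + 3*u^2 - u - 3) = (u - 5)*(u - 1)*(u^2 + 4*u + 3) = (u - 5)*(u - 1)*(u + 1)*(u + 3)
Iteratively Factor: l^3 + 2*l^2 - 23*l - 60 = (l + 4)*(l^2 - 2*l - 15) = (l + 3)*(l + 4)*(l - 5)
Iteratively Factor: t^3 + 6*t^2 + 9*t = (t)*(t^2 + 6*t + 9) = t*(t + 3)*(t + 3)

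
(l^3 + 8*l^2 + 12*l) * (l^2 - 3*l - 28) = l^5 + 5*l^4 - 40*l^3 - 260*l^2 - 336*l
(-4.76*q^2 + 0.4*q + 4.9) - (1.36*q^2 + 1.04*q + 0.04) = -6.12*q^2 - 0.64*q + 4.86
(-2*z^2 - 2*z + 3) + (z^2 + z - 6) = -z^2 - z - 3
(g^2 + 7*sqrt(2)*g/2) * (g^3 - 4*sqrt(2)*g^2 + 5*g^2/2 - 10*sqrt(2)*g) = g^5 - sqrt(2)*g^4/2 + 5*g^4/2 - 28*g^3 - 5*sqrt(2)*g^3/4 - 70*g^2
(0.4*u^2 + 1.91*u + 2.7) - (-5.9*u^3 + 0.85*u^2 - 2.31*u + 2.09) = 5.9*u^3 - 0.45*u^2 + 4.22*u + 0.61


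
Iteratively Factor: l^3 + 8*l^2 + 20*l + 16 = (l + 4)*(l^2 + 4*l + 4) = (l + 2)*(l + 4)*(l + 2)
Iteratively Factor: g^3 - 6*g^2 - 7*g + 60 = (g + 3)*(g^2 - 9*g + 20) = (g - 4)*(g + 3)*(g - 5)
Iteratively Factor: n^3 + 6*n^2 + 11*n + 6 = (n + 2)*(n^2 + 4*n + 3) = (n + 1)*(n + 2)*(n + 3)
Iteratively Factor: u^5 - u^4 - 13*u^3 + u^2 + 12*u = (u + 1)*(u^4 - 2*u^3 - 11*u^2 + 12*u) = u*(u + 1)*(u^3 - 2*u^2 - 11*u + 12) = u*(u - 4)*(u + 1)*(u^2 + 2*u - 3) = u*(u - 4)*(u + 1)*(u + 3)*(u - 1)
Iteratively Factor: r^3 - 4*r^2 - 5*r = (r)*(r^2 - 4*r - 5) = r*(r + 1)*(r - 5)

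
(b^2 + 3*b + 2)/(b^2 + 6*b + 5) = (b + 2)/(b + 5)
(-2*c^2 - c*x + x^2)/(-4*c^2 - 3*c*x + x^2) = (-2*c + x)/(-4*c + x)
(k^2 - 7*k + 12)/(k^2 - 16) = (k - 3)/(k + 4)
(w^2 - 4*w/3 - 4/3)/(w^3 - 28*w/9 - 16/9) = 3/(3*w + 4)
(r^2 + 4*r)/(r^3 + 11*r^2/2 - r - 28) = 2*r/(2*r^2 + 3*r - 14)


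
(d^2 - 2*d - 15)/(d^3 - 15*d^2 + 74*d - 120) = (d + 3)/(d^2 - 10*d + 24)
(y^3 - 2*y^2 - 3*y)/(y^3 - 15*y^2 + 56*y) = (y^2 - 2*y - 3)/(y^2 - 15*y + 56)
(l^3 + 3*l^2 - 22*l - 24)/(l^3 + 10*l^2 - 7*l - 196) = (l^2 + 7*l + 6)/(l^2 + 14*l + 49)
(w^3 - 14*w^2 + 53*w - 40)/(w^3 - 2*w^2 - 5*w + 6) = (w^2 - 13*w + 40)/(w^2 - w - 6)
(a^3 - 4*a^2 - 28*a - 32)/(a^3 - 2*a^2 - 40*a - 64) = (a + 2)/(a + 4)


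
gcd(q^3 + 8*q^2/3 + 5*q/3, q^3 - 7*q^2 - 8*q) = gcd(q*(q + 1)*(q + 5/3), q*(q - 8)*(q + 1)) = q^2 + q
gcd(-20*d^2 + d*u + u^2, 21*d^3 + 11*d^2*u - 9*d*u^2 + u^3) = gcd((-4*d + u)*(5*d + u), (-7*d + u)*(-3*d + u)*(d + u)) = 1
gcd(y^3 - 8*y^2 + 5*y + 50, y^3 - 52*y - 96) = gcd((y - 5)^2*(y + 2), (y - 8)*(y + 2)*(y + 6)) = y + 2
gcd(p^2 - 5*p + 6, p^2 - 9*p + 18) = p - 3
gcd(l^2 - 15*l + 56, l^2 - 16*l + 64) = l - 8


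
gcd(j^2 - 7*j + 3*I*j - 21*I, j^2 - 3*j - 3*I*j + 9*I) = 1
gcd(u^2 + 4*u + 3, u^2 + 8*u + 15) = u + 3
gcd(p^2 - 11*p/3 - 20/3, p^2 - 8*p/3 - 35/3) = p - 5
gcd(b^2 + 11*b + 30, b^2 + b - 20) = b + 5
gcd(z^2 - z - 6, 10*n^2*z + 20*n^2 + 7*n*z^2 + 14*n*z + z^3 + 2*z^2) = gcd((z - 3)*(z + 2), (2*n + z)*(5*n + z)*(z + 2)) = z + 2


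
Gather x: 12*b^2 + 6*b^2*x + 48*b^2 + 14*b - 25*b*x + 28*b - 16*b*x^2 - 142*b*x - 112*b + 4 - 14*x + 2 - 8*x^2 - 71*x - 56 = 60*b^2 - 70*b + x^2*(-16*b - 8) + x*(6*b^2 - 167*b - 85) - 50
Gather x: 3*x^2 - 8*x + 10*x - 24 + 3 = 3*x^2 + 2*x - 21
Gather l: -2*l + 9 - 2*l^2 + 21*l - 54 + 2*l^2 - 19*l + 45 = 0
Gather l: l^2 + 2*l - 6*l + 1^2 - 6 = l^2 - 4*l - 5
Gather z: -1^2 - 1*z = -z - 1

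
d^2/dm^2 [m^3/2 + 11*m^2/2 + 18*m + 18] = 3*m + 11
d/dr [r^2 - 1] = 2*r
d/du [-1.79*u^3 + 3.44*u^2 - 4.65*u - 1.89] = -5.37*u^2 + 6.88*u - 4.65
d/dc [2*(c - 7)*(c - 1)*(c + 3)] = 6*c^2 - 20*c - 34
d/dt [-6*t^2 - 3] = -12*t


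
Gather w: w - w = 0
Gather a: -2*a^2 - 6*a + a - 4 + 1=-2*a^2 - 5*a - 3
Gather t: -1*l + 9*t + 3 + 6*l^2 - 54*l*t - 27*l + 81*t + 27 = 6*l^2 - 28*l + t*(90 - 54*l) + 30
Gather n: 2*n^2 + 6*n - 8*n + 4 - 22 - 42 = 2*n^2 - 2*n - 60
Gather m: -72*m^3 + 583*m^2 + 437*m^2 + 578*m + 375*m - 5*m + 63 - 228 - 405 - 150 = -72*m^3 + 1020*m^2 + 948*m - 720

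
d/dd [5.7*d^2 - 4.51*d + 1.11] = 11.4*d - 4.51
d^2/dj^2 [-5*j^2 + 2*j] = -10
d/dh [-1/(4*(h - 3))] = 1/(4*(h - 3)^2)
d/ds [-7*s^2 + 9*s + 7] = 9 - 14*s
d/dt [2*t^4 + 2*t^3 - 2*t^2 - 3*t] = 8*t^3 + 6*t^2 - 4*t - 3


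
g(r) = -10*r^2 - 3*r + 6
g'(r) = -20*r - 3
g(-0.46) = 5.26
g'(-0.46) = 6.20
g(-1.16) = -3.98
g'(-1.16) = 20.20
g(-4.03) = -144.32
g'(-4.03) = 77.60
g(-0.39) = 5.65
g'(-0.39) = 4.80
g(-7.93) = -599.06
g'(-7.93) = 155.60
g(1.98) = -39.14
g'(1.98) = -42.60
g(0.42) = 2.98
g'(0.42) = -11.40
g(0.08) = 5.70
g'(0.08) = -4.60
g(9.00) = -831.00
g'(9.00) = -183.00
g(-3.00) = -75.00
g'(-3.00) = 57.00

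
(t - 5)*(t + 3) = t^2 - 2*t - 15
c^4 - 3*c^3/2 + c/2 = c*(c - 1)^2*(c + 1/2)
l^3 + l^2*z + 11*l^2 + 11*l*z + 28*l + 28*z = (l + 4)*(l + 7)*(l + z)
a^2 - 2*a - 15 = (a - 5)*(a + 3)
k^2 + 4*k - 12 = (k - 2)*(k + 6)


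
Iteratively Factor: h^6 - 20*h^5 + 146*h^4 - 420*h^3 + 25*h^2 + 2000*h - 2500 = (h - 5)*(h^5 - 15*h^4 + 71*h^3 - 65*h^2 - 300*h + 500) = (h - 5)^2*(h^4 - 10*h^3 + 21*h^2 + 40*h - 100) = (h - 5)^2*(h - 2)*(h^3 - 8*h^2 + 5*h + 50) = (h - 5)^3*(h - 2)*(h^2 - 3*h - 10) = (h - 5)^4*(h - 2)*(h + 2)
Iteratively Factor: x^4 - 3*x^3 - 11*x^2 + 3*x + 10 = (x - 1)*(x^3 - 2*x^2 - 13*x - 10) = (x - 1)*(x + 2)*(x^2 - 4*x - 5) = (x - 5)*(x - 1)*(x + 2)*(x + 1)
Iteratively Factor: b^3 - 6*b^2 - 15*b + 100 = (b - 5)*(b^2 - b - 20) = (b - 5)*(b + 4)*(b - 5)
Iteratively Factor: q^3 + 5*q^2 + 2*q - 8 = (q - 1)*(q^2 + 6*q + 8) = (q - 1)*(q + 4)*(q + 2)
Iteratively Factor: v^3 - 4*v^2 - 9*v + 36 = (v - 3)*(v^2 - v - 12) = (v - 3)*(v + 3)*(v - 4)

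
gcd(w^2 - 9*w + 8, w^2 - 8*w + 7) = w - 1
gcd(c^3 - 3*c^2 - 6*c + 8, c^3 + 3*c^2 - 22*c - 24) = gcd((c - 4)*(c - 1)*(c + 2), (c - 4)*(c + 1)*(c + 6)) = c - 4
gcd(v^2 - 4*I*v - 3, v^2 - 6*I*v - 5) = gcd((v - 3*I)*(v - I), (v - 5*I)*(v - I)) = v - I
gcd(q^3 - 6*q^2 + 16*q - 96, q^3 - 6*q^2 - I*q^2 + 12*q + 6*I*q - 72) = q^2 + q*(-6 - 4*I) + 24*I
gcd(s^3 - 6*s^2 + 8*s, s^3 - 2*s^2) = s^2 - 2*s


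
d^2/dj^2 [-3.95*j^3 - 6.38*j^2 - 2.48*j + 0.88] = -23.7*j - 12.76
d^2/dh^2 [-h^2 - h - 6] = -2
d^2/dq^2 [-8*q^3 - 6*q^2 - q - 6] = -48*q - 12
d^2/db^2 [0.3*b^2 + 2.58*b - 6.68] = 0.600000000000000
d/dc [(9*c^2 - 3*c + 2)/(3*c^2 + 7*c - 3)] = (72*c^2 - 66*c - 5)/(9*c^4 + 42*c^3 + 31*c^2 - 42*c + 9)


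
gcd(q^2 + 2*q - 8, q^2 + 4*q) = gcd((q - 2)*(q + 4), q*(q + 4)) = q + 4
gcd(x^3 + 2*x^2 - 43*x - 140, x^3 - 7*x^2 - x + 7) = x - 7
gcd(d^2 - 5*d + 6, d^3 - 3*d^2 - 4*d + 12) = d^2 - 5*d + 6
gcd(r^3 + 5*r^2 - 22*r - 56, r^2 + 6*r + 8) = r + 2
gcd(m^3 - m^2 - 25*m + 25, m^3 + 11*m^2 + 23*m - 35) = m^2 + 4*m - 5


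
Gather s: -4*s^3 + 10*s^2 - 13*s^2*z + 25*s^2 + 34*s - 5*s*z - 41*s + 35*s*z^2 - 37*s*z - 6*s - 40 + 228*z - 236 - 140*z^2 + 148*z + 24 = -4*s^3 + s^2*(35 - 13*z) + s*(35*z^2 - 42*z - 13) - 140*z^2 + 376*z - 252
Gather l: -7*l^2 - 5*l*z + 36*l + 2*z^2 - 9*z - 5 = -7*l^2 + l*(36 - 5*z) + 2*z^2 - 9*z - 5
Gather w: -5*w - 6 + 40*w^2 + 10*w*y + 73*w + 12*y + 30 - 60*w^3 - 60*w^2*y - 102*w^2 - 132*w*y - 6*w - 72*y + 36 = -60*w^3 + w^2*(-60*y - 62) + w*(62 - 122*y) - 60*y + 60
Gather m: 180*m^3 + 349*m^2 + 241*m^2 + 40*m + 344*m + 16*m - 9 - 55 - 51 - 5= 180*m^3 + 590*m^2 + 400*m - 120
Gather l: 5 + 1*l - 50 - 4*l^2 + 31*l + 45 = -4*l^2 + 32*l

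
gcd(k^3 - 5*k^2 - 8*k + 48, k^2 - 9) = k + 3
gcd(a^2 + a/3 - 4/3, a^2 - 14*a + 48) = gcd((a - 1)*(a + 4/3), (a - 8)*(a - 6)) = 1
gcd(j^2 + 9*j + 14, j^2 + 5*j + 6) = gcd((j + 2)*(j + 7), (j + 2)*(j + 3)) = j + 2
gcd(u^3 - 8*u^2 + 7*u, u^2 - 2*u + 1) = u - 1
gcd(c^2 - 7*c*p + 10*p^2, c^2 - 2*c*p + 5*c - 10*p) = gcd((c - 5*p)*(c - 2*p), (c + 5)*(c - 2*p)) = -c + 2*p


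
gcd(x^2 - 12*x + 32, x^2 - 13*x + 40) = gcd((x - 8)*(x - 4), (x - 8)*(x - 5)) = x - 8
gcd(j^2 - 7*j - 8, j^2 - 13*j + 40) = j - 8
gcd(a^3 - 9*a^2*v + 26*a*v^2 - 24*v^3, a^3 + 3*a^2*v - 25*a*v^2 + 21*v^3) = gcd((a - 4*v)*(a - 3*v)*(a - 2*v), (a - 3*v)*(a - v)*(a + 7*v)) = -a + 3*v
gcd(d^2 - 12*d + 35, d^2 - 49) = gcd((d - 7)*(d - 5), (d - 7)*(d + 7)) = d - 7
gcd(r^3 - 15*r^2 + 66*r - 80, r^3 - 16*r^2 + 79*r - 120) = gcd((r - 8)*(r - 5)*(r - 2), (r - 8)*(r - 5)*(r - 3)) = r^2 - 13*r + 40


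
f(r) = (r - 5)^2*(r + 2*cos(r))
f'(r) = (1 - 2*sin(r))*(r - 5)^2 + (r + 2*cos(r))*(2*r - 10) = (r - 5)*(2*r + (1 - 2*sin(r))*(r - 5) + 4*cos(r))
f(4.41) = 1.33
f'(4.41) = -3.49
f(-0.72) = 25.64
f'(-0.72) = 66.90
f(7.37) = 46.62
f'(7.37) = 35.02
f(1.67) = 16.32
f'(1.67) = -20.78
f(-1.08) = -5.08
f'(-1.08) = 103.84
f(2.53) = 5.45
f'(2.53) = -5.31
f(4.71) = 0.40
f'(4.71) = -2.48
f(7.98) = 68.63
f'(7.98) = 37.32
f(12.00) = 670.70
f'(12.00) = 293.21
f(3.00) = 4.08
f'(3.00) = -1.21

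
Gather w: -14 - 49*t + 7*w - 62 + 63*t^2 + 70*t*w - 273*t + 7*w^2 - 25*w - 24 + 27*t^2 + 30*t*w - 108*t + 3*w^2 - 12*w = 90*t^2 - 430*t + 10*w^2 + w*(100*t - 30) - 100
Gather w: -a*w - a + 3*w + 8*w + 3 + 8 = -a + w*(11 - a) + 11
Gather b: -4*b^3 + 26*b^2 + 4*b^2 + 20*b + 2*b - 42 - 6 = -4*b^3 + 30*b^2 + 22*b - 48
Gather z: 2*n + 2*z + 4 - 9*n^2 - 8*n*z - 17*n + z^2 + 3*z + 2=-9*n^2 - 15*n + z^2 + z*(5 - 8*n) + 6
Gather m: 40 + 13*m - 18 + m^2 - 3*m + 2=m^2 + 10*m + 24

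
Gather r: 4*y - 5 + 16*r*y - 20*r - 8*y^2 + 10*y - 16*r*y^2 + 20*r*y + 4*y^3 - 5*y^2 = r*(-16*y^2 + 36*y - 20) + 4*y^3 - 13*y^2 + 14*y - 5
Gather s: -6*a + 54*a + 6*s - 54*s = 48*a - 48*s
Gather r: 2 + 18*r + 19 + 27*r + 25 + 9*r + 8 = 54*r + 54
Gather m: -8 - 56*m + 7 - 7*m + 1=-63*m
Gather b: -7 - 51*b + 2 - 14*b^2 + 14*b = -14*b^2 - 37*b - 5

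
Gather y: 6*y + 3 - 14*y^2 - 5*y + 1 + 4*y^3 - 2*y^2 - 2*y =4*y^3 - 16*y^2 - y + 4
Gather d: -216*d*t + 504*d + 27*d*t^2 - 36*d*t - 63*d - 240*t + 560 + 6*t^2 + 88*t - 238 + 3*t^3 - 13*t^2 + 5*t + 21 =d*(27*t^2 - 252*t + 441) + 3*t^3 - 7*t^2 - 147*t + 343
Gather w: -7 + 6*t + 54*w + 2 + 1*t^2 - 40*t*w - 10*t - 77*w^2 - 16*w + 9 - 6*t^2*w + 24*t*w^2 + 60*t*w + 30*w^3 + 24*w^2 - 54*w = t^2 - 4*t + 30*w^3 + w^2*(24*t - 53) + w*(-6*t^2 + 20*t - 16) + 4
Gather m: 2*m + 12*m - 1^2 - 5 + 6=14*m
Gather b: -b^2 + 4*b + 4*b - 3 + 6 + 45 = -b^2 + 8*b + 48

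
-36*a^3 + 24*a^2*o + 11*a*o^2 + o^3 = (-a + o)*(6*a + o)^2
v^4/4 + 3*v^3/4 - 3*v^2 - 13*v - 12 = (v/2 + 1)^2*(v - 4)*(v + 3)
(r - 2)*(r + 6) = r^2 + 4*r - 12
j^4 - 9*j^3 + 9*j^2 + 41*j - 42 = (j - 7)*(j - 3)*(j - 1)*(j + 2)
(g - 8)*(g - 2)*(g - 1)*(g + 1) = g^4 - 10*g^3 + 15*g^2 + 10*g - 16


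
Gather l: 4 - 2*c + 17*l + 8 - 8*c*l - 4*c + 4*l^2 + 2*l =-6*c + 4*l^2 + l*(19 - 8*c) + 12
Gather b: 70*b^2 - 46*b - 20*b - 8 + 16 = 70*b^2 - 66*b + 8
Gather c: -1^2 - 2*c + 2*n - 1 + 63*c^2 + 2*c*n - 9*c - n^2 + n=63*c^2 + c*(2*n - 11) - n^2 + 3*n - 2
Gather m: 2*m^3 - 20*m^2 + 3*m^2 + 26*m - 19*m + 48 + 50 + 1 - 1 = 2*m^3 - 17*m^2 + 7*m + 98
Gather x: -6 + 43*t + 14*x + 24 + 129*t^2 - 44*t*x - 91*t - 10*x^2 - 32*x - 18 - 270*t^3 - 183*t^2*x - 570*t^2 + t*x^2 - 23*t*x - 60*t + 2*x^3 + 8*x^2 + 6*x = -270*t^3 - 441*t^2 - 108*t + 2*x^3 + x^2*(t - 2) + x*(-183*t^2 - 67*t - 12)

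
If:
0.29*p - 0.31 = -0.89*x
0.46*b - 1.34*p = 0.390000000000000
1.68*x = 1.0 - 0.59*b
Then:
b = 0.64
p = -0.07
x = 0.37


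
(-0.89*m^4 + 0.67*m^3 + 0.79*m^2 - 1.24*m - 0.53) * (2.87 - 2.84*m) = 2.5276*m^5 - 4.4571*m^4 - 0.3207*m^3 + 5.7889*m^2 - 2.0536*m - 1.5211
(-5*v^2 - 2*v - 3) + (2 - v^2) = -6*v^2 - 2*v - 1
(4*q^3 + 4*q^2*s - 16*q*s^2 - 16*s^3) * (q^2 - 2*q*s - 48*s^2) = 4*q^5 - 4*q^4*s - 216*q^3*s^2 - 176*q^2*s^3 + 800*q*s^4 + 768*s^5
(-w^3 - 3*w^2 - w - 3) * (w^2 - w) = -w^5 - 2*w^4 + 2*w^3 - 2*w^2 + 3*w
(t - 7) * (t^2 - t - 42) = t^3 - 8*t^2 - 35*t + 294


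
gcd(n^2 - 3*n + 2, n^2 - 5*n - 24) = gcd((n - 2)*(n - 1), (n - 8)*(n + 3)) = 1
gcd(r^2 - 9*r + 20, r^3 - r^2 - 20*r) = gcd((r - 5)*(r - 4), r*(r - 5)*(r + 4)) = r - 5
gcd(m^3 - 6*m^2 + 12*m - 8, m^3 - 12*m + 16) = m^2 - 4*m + 4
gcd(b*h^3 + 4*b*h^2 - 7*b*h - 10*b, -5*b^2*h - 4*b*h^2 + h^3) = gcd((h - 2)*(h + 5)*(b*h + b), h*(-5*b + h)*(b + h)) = 1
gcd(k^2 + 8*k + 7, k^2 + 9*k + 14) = k + 7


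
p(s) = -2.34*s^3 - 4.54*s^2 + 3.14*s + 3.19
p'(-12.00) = -898.78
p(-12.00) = 3355.27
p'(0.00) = 3.14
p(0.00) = 3.19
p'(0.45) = -2.37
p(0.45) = 3.47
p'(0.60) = -4.84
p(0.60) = 2.93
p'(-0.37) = 5.54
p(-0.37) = 1.53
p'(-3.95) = -70.52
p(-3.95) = 64.17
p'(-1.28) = 3.26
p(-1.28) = -3.36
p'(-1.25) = 3.52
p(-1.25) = -3.26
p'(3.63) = -122.32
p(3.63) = -157.16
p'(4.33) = -167.79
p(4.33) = -258.30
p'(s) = -7.02*s^2 - 9.08*s + 3.14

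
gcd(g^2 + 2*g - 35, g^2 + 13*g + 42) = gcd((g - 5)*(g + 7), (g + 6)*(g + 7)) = g + 7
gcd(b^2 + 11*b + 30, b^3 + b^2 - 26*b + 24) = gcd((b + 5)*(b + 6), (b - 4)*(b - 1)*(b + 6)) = b + 6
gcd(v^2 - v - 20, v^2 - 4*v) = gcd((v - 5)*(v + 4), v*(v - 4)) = 1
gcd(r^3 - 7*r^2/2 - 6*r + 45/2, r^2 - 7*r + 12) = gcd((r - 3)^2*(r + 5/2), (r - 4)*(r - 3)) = r - 3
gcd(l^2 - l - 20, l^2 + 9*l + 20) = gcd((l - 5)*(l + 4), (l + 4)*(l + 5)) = l + 4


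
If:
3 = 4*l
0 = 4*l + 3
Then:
No Solution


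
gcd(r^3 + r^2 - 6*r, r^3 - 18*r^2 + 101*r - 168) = 1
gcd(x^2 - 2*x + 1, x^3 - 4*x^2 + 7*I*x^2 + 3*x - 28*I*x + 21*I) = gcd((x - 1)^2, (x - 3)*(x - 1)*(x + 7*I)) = x - 1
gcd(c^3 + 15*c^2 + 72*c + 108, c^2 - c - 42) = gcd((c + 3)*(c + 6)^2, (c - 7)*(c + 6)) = c + 6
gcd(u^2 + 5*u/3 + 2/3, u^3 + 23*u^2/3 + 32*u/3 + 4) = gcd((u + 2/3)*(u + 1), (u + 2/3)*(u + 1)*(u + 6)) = u^2 + 5*u/3 + 2/3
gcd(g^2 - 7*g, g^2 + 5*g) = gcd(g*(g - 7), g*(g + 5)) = g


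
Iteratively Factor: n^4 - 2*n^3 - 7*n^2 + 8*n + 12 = (n - 2)*(n^3 - 7*n - 6) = (n - 2)*(n + 2)*(n^2 - 2*n - 3) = (n - 3)*(n - 2)*(n + 2)*(n + 1)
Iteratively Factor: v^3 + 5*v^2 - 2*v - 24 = (v + 3)*(v^2 + 2*v - 8) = (v - 2)*(v + 3)*(v + 4)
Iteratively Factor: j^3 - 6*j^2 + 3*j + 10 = (j + 1)*(j^2 - 7*j + 10) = (j - 2)*(j + 1)*(j - 5)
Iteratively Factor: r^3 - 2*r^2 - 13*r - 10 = (r + 1)*(r^2 - 3*r - 10) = (r - 5)*(r + 1)*(r + 2)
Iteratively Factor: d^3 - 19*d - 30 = (d - 5)*(d^2 + 5*d + 6) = (d - 5)*(d + 3)*(d + 2)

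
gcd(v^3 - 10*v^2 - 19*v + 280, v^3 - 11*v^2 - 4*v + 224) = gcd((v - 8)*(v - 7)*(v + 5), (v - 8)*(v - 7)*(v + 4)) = v^2 - 15*v + 56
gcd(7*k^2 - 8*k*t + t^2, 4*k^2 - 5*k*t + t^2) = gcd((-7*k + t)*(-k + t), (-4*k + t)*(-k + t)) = -k + t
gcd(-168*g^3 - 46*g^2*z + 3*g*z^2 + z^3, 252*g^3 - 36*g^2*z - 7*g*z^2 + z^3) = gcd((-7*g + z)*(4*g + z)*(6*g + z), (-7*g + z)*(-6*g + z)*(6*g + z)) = -42*g^2 - g*z + z^2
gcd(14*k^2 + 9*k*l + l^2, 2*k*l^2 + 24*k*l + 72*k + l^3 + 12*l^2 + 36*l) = 2*k + l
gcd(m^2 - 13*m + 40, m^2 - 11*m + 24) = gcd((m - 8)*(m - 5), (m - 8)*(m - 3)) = m - 8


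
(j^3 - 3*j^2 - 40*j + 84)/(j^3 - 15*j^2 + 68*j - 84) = (j + 6)/(j - 6)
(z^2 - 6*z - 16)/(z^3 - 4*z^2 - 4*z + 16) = (z - 8)/(z^2 - 6*z + 8)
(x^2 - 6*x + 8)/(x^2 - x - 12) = (x - 2)/(x + 3)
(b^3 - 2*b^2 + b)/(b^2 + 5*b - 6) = b*(b - 1)/(b + 6)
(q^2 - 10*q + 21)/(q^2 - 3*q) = (q - 7)/q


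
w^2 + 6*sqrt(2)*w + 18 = (w + 3*sqrt(2))^2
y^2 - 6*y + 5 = (y - 5)*(y - 1)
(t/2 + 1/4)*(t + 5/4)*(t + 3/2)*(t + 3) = t^4/2 + 25*t^3/8 + 13*t^2/2 + 171*t/32 + 45/32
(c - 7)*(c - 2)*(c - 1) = c^3 - 10*c^2 + 23*c - 14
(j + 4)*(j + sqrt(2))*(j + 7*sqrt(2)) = j^3 + 4*j^2 + 8*sqrt(2)*j^2 + 14*j + 32*sqrt(2)*j + 56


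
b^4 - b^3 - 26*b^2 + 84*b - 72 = (b - 3)*(b - 2)^2*(b + 6)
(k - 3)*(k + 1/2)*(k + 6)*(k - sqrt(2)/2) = k^4 - sqrt(2)*k^3/2 + 7*k^3/2 - 33*k^2/2 - 7*sqrt(2)*k^2/4 - 9*k + 33*sqrt(2)*k/4 + 9*sqrt(2)/2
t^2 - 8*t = t*(t - 8)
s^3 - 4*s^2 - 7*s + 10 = (s - 5)*(s - 1)*(s + 2)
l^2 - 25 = (l - 5)*(l + 5)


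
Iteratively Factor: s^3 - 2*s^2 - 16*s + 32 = (s - 4)*(s^2 + 2*s - 8) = (s - 4)*(s + 4)*(s - 2)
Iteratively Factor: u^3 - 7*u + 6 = (u + 3)*(u^2 - 3*u + 2) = (u - 1)*(u + 3)*(u - 2)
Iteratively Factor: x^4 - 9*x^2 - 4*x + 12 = (x + 2)*(x^3 - 2*x^2 - 5*x + 6) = (x - 1)*(x + 2)*(x^2 - x - 6) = (x - 3)*(x - 1)*(x + 2)*(x + 2)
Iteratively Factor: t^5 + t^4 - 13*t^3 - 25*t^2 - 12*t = (t + 1)*(t^4 - 13*t^2 - 12*t) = (t + 1)*(t + 3)*(t^3 - 3*t^2 - 4*t) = (t + 1)^2*(t + 3)*(t^2 - 4*t) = (t - 4)*(t + 1)^2*(t + 3)*(t)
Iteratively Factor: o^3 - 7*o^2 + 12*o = (o - 4)*(o^2 - 3*o) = o*(o - 4)*(o - 3)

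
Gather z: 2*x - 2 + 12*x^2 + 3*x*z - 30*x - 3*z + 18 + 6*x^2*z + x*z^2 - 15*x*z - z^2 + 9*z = 12*x^2 - 28*x + z^2*(x - 1) + z*(6*x^2 - 12*x + 6) + 16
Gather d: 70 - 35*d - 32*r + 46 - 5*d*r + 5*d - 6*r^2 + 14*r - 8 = d*(-5*r - 30) - 6*r^2 - 18*r + 108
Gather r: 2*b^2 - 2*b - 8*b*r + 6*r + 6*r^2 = 2*b^2 - 2*b + 6*r^2 + r*(6 - 8*b)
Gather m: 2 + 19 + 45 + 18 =84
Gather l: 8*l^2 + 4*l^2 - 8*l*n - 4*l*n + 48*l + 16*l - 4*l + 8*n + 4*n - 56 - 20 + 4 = 12*l^2 + l*(60 - 12*n) + 12*n - 72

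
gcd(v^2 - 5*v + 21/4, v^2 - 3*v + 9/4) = v - 3/2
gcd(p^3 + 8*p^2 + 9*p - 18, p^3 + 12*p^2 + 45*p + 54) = p^2 + 9*p + 18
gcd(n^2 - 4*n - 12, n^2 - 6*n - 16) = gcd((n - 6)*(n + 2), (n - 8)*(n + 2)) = n + 2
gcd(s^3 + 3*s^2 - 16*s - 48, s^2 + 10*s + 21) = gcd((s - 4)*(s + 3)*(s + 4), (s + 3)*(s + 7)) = s + 3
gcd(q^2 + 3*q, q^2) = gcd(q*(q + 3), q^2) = q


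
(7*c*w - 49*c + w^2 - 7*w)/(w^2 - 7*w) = (7*c + w)/w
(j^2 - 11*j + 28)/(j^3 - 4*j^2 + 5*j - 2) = (j^2 - 11*j + 28)/(j^3 - 4*j^2 + 5*j - 2)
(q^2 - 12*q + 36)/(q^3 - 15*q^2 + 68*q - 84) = (q - 6)/(q^2 - 9*q + 14)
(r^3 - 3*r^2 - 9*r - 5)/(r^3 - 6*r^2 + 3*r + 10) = (r + 1)/(r - 2)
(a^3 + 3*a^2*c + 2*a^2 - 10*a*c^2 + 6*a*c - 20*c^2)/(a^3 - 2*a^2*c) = 1 + 5*c/a + 2/a + 10*c/a^2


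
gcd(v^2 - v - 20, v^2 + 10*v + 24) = v + 4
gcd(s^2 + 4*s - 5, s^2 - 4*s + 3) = s - 1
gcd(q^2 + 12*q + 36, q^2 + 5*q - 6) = q + 6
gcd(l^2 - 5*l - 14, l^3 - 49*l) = l - 7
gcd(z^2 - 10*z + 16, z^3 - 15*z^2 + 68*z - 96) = z - 8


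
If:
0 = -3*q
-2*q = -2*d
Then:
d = 0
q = 0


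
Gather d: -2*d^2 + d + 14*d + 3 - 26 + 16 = -2*d^2 + 15*d - 7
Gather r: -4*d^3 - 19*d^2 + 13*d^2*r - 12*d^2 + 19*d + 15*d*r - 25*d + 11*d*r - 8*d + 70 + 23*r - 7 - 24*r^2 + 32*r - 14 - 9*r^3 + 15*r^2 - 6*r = -4*d^3 - 31*d^2 - 14*d - 9*r^3 - 9*r^2 + r*(13*d^2 + 26*d + 49) + 49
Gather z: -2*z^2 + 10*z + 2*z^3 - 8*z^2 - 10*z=2*z^3 - 10*z^2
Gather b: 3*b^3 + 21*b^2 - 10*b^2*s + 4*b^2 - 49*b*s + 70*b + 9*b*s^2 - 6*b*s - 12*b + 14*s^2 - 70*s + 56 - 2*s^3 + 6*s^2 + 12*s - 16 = 3*b^3 + b^2*(25 - 10*s) + b*(9*s^2 - 55*s + 58) - 2*s^3 + 20*s^2 - 58*s + 40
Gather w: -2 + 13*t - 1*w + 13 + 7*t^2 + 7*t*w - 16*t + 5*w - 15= 7*t^2 - 3*t + w*(7*t + 4) - 4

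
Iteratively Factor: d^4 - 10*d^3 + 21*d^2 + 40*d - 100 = (d - 2)*(d^3 - 8*d^2 + 5*d + 50) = (d - 5)*(d - 2)*(d^2 - 3*d - 10) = (d - 5)*(d - 2)*(d + 2)*(d - 5)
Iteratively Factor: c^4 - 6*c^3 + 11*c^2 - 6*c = (c - 3)*(c^3 - 3*c^2 + 2*c) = (c - 3)*(c - 1)*(c^2 - 2*c) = c*(c - 3)*(c - 1)*(c - 2)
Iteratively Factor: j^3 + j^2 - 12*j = (j)*(j^2 + j - 12) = j*(j + 4)*(j - 3)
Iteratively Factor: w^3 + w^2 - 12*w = (w + 4)*(w^2 - 3*w) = w*(w + 4)*(w - 3)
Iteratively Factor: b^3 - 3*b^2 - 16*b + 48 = (b + 4)*(b^2 - 7*b + 12) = (b - 3)*(b + 4)*(b - 4)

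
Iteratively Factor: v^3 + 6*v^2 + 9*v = (v + 3)*(v^2 + 3*v) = (v + 3)^2*(v)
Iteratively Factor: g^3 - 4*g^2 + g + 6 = (g - 2)*(g^2 - 2*g - 3) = (g - 2)*(g + 1)*(g - 3)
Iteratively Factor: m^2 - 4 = (m + 2)*(m - 2)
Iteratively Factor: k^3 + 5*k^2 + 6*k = (k + 2)*(k^2 + 3*k) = (k + 2)*(k + 3)*(k)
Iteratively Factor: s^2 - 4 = (s - 2)*(s + 2)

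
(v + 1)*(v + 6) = v^2 + 7*v + 6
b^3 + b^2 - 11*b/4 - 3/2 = (b - 3/2)*(b + 1/2)*(b + 2)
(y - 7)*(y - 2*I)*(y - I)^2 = y^4 - 7*y^3 - 4*I*y^3 - 5*y^2 + 28*I*y^2 + 35*y + 2*I*y - 14*I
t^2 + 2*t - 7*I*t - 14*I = (t + 2)*(t - 7*I)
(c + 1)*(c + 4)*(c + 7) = c^3 + 12*c^2 + 39*c + 28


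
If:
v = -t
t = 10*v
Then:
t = 0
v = 0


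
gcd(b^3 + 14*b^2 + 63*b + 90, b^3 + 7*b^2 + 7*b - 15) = b^2 + 8*b + 15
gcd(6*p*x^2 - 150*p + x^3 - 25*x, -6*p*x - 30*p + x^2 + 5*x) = x + 5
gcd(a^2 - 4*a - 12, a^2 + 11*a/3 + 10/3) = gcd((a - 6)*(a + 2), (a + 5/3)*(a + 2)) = a + 2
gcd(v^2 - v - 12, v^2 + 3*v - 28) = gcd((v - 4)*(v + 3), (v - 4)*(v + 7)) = v - 4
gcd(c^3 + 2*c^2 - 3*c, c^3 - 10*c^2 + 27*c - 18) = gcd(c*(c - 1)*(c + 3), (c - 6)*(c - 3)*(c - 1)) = c - 1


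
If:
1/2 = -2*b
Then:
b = -1/4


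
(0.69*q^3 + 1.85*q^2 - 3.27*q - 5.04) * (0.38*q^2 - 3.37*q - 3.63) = 0.2622*q^5 - 1.6223*q^4 - 9.9818*q^3 + 2.3892*q^2 + 28.8549*q + 18.2952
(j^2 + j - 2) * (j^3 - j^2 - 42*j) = j^5 - 45*j^3 - 40*j^2 + 84*j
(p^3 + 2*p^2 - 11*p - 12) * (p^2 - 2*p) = p^5 - 15*p^3 + 10*p^2 + 24*p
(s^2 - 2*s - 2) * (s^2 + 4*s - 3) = s^4 + 2*s^3 - 13*s^2 - 2*s + 6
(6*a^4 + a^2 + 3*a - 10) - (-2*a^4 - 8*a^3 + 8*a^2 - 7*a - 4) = 8*a^4 + 8*a^3 - 7*a^2 + 10*a - 6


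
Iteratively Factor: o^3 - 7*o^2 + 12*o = (o)*(o^2 - 7*o + 12) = o*(o - 4)*(o - 3)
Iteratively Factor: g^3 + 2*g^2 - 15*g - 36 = (g - 4)*(g^2 + 6*g + 9) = (g - 4)*(g + 3)*(g + 3)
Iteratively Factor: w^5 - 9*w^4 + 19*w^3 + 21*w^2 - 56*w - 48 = (w + 1)*(w^4 - 10*w^3 + 29*w^2 - 8*w - 48) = (w - 4)*(w + 1)*(w^3 - 6*w^2 + 5*w + 12) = (w - 4)*(w - 3)*(w + 1)*(w^2 - 3*w - 4) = (w - 4)^2*(w - 3)*(w + 1)*(w + 1)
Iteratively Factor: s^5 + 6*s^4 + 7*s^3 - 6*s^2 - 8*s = (s - 1)*(s^4 + 7*s^3 + 14*s^2 + 8*s) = (s - 1)*(s + 1)*(s^3 + 6*s^2 + 8*s) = s*(s - 1)*(s + 1)*(s^2 + 6*s + 8) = s*(s - 1)*(s + 1)*(s + 4)*(s + 2)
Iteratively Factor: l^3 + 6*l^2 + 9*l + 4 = (l + 1)*(l^2 + 5*l + 4) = (l + 1)^2*(l + 4)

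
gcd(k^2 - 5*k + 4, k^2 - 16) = k - 4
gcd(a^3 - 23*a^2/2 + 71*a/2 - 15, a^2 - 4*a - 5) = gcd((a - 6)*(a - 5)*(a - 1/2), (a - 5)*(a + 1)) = a - 5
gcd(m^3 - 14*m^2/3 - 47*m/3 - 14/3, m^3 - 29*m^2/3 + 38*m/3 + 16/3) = m + 1/3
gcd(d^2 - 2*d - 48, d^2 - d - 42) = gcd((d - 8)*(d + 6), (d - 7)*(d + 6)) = d + 6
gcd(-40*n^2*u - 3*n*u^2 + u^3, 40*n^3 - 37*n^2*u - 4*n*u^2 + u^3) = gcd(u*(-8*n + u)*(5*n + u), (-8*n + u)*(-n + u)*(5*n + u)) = -40*n^2 - 3*n*u + u^2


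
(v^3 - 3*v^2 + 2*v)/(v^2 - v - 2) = v*(v - 1)/(v + 1)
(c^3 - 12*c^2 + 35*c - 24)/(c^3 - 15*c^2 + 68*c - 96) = (c - 1)/(c - 4)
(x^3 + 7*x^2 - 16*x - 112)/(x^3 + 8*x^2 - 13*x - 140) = (x + 4)/(x + 5)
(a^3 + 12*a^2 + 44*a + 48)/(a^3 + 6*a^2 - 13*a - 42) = (a^2 + 10*a + 24)/(a^2 + 4*a - 21)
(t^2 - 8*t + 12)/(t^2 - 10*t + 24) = (t - 2)/(t - 4)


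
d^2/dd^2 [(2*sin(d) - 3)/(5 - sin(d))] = 7*(sin(d)^2 + 5*sin(d) - 2)/(sin(d) - 5)^3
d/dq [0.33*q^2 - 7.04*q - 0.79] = 0.66*q - 7.04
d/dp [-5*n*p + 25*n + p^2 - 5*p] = -5*n + 2*p - 5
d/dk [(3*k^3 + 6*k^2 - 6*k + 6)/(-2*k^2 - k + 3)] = 3*(-2*k^4 - 2*k^3 + 3*k^2 + 20*k - 4)/(4*k^4 + 4*k^3 - 11*k^2 - 6*k + 9)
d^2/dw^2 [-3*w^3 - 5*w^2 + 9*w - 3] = -18*w - 10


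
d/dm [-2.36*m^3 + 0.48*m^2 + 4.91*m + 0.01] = -7.08*m^2 + 0.96*m + 4.91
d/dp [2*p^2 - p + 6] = 4*p - 1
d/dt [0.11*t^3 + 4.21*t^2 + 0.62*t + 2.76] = 0.33*t^2 + 8.42*t + 0.62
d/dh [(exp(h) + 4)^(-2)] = -2*exp(h)/(exp(h) + 4)^3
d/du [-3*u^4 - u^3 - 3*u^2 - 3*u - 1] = -12*u^3 - 3*u^2 - 6*u - 3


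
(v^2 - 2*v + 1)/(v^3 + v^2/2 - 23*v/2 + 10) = 2*(v - 1)/(2*v^2 + 3*v - 20)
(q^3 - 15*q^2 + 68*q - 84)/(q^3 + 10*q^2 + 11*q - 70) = (q^2 - 13*q + 42)/(q^2 + 12*q + 35)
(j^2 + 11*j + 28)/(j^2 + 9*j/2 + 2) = 2*(j + 7)/(2*j + 1)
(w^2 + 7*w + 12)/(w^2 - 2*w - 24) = (w + 3)/(w - 6)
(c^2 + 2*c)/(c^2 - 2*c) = (c + 2)/(c - 2)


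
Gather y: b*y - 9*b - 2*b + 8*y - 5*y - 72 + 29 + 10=-11*b + y*(b + 3) - 33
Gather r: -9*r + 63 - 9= 54 - 9*r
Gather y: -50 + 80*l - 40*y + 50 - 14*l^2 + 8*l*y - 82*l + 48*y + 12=-14*l^2 - 2*l + y*(8*l + 8) + 12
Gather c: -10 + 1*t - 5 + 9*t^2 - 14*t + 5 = 9*t^2 - 13*t - 10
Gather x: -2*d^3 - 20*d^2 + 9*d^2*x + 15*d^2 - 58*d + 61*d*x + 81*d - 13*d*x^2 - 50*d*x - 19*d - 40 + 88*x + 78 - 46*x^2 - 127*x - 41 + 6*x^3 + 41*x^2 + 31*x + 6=-2*d^3 - 5*d^2 + 4*d + 6*x^3 + x^2*(-13*d - 5) + x*(9*d^2 + 11*d - 8) + 3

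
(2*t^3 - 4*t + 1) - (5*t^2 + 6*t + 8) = 2*t^3 - 5*t^2 - 10*t - 7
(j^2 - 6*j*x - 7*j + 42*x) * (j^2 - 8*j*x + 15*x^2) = j^4 - 14*j^3*x - 7*j^3 + 63*j^2*x^2 + 98*j^2*x - 90*j*x^3 - 441*j*x^2 + 630*x^3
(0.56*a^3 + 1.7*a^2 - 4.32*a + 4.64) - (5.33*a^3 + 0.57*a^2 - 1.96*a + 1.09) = -4.77*a^3 + 1.13*a^2 - 2.36*a + 3.55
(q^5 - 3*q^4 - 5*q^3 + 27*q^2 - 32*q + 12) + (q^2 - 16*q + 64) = q^5 - 3*q^4 - 5*q^3 + 28*q^2 - 48*q + 76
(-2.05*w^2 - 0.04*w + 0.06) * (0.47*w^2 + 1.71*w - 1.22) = -0.9635*w^4 - 3.5243*w^3 + 2.4608*w^2 + 0.1514*w - 0.0732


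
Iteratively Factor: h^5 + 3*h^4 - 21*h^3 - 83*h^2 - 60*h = (h + 3)*(h^4 - 21*h^2 - 20*h) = h*(h + 3)*(h^3 - 21*h - 20) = h*(h - 5)*(h + 3)*(h^2 + 5*h + 4) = h*(h - 5)*(h + 1)*(h + 3)*(h + 4)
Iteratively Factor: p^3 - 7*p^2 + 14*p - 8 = (p - 4)*(p^2 - 3*p + 2) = (p - 4)*(p - 2)*(p - 1)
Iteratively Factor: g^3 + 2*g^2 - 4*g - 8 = (g + 2)*(g^2 - 4) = (g + 2)^2*(g - 2)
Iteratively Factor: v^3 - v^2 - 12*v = (v)*(v^2 - v - 12) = v*(v - 4)*(v + 3)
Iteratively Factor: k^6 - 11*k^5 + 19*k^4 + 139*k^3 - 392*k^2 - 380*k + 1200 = (k - 4)*(k^5 - 7*k^4 - 9*k^3 + 103*k^2 + 20*k - 300) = (k - 4)*(k - 2)*(k^4 - 5*k^3 - 19*k^2 + 65*k + 150) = (k - 5)*(k - 4)*(k - 2)*(k^3 - 19*k - 30) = (k - 5)*(k - 4)*(k - 2)*(k + 2)*(k^2 - 2*k - 15) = (k - 5)*(k - 4)*(k - 2)*(k + 2)*(k + 3)*(k - 5)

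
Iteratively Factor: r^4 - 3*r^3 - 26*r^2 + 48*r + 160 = (r - 5)*(r^3 + 2*r^2 - 16*r - 32) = (r - 5)*(r + 2)*(r^2 - 16) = (r - 5)*(r + 2)*(r + 4)*(r - 4)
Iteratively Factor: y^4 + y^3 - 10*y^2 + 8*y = (y + 4)*(y^3 - 3*y^2 + 2*y) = (y - 1)*(y + 4)*(y^2 - 2*y) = (y - 2)*(y - 1)*(y + 4)*(y)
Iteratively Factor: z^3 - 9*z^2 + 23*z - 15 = (z - 3)*(z^2 - 6*z + 5) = (z - 3)*(z - 1)*(z - 5)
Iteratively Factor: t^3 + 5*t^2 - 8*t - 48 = (t + 4)*(t^2 + t - 12) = (t + 4)^2*(t - 3)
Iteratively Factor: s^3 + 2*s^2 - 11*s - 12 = (s + 1)*(s^2 + s - 12) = (s + 1)*(s + 4)*(s - 3)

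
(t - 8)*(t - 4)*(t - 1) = t^3 - 13*t^2 + 44*t - 32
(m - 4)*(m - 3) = m^2 - 7*m + 12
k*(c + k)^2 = c^2*k + 2*c*k^2 + k^3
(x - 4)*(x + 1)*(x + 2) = x^3 - x^2 - 10*x - 8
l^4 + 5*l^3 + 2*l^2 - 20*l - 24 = (l - 2)*(l + 2)^2*(l + 3)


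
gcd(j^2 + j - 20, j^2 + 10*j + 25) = j + 5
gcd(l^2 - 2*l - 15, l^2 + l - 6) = l + 3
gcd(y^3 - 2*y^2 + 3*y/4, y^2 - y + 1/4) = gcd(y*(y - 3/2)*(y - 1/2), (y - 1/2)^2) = y - 1/2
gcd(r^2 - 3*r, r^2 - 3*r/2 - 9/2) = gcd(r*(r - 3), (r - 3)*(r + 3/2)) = r - 3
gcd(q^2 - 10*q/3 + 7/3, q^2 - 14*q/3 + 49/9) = q - 7/3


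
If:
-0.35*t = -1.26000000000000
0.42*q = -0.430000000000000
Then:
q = -1.02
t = 3.60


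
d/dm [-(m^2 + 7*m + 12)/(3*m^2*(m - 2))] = (m^3 + 14*m^2 + 22*m - 48)/(3*m^3*(m^2 - 4*m + 4))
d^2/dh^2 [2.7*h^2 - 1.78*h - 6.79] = 5.40000000000000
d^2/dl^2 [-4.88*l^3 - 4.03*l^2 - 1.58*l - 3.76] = -29.28*l - 8.06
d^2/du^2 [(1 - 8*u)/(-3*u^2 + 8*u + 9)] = 2*((67 - 72*u)*(-3*u^2 + 8*u + 9) - 4*(3*u - 4)^2*(8*u - 1))/(-3*u^2 + 8*u + 9)^3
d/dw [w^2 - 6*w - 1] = 2*w - 6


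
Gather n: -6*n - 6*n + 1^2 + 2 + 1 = 4 - 12*n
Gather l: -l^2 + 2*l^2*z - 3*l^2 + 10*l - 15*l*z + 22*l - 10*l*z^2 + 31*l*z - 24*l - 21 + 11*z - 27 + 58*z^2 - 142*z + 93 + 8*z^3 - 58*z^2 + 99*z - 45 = l^2*(2*z - 4) + l*(-10*z^2 + 16*z + 8) + 8*z^3 - 32*z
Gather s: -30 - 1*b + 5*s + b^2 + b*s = b^2 - b + s*(b + 5) - 30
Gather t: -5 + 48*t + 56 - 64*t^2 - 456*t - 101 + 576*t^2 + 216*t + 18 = 512*t^2 - 192*t - 32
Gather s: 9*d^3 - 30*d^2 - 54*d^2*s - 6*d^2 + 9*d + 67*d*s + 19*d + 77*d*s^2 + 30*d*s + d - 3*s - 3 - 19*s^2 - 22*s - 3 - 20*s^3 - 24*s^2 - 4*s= 9*d^3 - 36*d^2 + 29*d - 20*s^3 + s^2*(77*d - 43) + s*(-54*d^2 + 97*d - 29) - 6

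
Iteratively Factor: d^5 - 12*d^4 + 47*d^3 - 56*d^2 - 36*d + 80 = (d + 1)*(d^4 - 13*d^3 + 60*d^2 - 116*d + 80) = (d - 2)*(d + 1)*(d^3 - 11*d^2 + 38*d - 40) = (d - 2)^2*(d + 1)*(d^2 - 9*d + 20) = (d - 5)*(d - 2)^2*(d + 1)*(d - 4)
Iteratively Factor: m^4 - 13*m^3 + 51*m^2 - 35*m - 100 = (m - 5)*(m^3 - 8*m^2 + 11*m + 20) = (m - 5)*(m - 4)*(m^2 - 4*m - 5) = (m - 5)*(m - 4)*(m + 1)*(m - 5)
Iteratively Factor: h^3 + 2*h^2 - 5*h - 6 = (h + 3)*(h^2 - h - 2) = (h - 2)*(h + 3)*(h + 1)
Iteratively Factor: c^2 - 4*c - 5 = (c - 5)*(c + 1)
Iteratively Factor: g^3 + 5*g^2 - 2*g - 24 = (g + 3)*(g^2 + 2*g - 8) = (g + 3)*(g + 4)*(g - 2)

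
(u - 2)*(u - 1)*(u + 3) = u^3 - 7*u + 6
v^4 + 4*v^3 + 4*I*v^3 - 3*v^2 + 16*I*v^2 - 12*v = v*(v + 4)*(v + I)*(v + 3*I)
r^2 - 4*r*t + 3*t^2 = (r - 3*t)*(r - t)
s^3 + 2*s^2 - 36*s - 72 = (s - 6)*(s + 2)*(s + 6)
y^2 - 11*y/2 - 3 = (y - 6)*(y + 1/2)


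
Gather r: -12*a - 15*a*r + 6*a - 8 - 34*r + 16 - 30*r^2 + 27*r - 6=-6*a - 30*r^2 + r*(-15*a - 7) + 2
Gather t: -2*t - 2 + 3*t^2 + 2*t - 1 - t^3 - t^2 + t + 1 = -t^3 + 2*t^2 + t - 2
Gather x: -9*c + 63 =63 - 9*c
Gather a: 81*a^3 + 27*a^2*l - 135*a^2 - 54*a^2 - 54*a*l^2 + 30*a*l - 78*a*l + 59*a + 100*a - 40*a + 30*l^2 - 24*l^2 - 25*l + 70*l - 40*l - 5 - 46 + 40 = 81*a^3 + a^2*(27*l - 189) + a*(-54*l^2 - 48*l + 119) + 6*l^2 + 5*l - 11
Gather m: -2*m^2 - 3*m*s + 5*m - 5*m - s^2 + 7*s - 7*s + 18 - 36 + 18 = -2*m^2 - 3*m*s - s^2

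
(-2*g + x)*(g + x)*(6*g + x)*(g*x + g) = -12*g^4*x - 12*g^4 - 8*g^3*x^2 - 8*g^3*x + 5*g^2*x^3 + 5*g^2*x^2 + g*x^4 + g*x^3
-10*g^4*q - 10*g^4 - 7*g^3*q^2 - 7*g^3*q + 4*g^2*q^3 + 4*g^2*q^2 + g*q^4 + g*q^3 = (-2*g + q)*(g + q)*(5*g + q)*(g*q + g)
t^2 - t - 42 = (t - 7)*(t + 6)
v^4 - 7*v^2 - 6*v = v*(v - 3)*(v + 1)*(v + 2)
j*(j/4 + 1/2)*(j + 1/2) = j^3/4 + 5*j^2/8 + j/4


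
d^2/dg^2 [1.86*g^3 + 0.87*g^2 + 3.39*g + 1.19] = 11.16*g + 1.74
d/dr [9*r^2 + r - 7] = 18*r + 1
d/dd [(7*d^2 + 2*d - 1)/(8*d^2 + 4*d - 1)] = 2*(6*d^2 + d + 1)/(64*d^4 + 64*d^3 - 8*d + 1)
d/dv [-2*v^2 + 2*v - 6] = 2 - 4*v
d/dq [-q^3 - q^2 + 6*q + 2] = -3*q^2 - 2*q + 6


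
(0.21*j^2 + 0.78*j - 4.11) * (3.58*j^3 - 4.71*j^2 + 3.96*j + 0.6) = 0.7518*j^5 + 1.8033*j^4 - 17.556*j^3 + 22.5729*j^2 - 15.8076*j - 2.466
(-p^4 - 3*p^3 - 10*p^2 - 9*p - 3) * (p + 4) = -p^5 - 7*p^4 - 22*p^3 - 49*p^2 - 39*p - 12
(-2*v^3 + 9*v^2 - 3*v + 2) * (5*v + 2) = -10*v^4 + 41*v^3 + 3*v^2 + 4*v + 4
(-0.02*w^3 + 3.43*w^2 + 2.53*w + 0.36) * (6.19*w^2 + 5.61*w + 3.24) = -0.1238*w^5 + 21.1195*w^4 + 34.8382*w^3 + 27.5349*w^2 + 10.2168*w + 1.1664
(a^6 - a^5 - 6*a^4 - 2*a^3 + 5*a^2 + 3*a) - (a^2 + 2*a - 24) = a^6 - a^5 - 6*a^4 - 2*a^3 + 4*a^2 + a + 24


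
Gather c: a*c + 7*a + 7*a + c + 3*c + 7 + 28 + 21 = 14*a + c*(a + 4) + 56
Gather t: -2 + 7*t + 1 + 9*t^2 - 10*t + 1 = 9*t^2 - 3*t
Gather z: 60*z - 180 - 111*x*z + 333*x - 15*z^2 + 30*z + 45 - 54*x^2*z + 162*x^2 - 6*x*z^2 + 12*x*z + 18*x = 162*x^2 + 351*x + z^2*(-6*x - 15) + z*(-54*x^2 - 99*x + 90) - 135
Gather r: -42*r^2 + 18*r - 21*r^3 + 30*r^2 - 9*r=-21*r^3 - 12*r^2 + 9*r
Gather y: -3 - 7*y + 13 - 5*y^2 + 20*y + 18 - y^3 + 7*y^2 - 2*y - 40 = -y^3 + 2*y^2 + 11*y - 12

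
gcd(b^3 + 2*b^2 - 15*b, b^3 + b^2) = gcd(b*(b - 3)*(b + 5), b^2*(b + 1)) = b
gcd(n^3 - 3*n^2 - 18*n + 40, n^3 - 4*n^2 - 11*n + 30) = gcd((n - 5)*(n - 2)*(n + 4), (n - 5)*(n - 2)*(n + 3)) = n^2 - 7*n + 10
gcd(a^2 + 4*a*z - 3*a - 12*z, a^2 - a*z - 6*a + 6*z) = 1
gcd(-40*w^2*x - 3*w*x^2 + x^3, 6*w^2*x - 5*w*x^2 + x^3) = x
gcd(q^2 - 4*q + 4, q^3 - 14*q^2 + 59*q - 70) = q - 2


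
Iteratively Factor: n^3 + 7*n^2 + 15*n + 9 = (n + 3)*(n^2 + 4*n + 3) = (n + 1)*(n + 3)*(n + 3)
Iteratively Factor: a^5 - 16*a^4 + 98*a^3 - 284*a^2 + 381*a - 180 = (a - 1)*(a^4 - 15*a^3 + 83*a^2 - 201*a + 180) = (a - 3)*(a - 1)*(a^3 - 12*a^2 + 47*a - 60) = (a - 4)*(a - 3)*(a - 1)*(a^2 - 8*a + 15) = (a - 5)*(a - 4)*(a - 3)*(a - 1)*(a - 3)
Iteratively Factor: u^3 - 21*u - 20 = (u + 1)*(u^2 - u - 20) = (u - 5)*(u + 1)*(u + 4)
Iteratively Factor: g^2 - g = (g)*(g - 1)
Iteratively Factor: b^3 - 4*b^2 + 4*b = (b)*(b^2 - 4*b + 4) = b*(b - 2)*(b - 2)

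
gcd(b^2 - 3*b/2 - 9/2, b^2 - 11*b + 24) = b - 3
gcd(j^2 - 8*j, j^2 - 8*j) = j^2 - 8*j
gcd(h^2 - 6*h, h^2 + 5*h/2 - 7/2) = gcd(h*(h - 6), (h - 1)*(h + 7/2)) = 1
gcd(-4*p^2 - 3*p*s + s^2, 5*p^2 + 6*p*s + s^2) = p + s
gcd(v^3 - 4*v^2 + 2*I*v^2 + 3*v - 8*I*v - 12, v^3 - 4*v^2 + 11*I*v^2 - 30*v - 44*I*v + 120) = v - 4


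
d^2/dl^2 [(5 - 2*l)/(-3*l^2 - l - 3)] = 2*((13 - 18*l)*(3*l^2 + l + 3) + (2*l - 5)*(6*l + 1)^2)/(3*l^2 + l + 3)^3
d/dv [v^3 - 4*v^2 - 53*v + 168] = 3*v^2 - 8*v - 53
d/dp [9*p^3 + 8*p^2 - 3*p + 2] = 27*p^2 + 16*p - 3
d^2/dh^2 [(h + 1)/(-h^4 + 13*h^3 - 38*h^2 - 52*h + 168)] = 2*(-(h + 1)*(4*h^3 - 39*h^2 + 76*h + 52)^2 + (4*h^3 - 39*h^2 + 76*h + (h + 1)*(6*h^2 - 39*h + 38) + 52)*(h^4 - 13*h^3 + 38*h^2 + 52*h - 168))/(h^4 - 13*h^3 + 38*h^2 + 52*h - 168)^3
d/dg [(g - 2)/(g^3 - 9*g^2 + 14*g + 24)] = (g^3 - 9*g^2 + 14*g - (g - 2)*(3*g^2 - 18*g + 14) + 24)/(g^3 - 9*g^2 + 14*g + 24)^2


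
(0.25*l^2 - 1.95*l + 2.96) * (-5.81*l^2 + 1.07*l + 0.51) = -1.4525*l^4 + 11.597*l^3 - 19.1566*l^2 + 2.1727*l + 1.5096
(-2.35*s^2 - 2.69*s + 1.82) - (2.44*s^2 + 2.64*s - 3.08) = -4.79*s^2 - 5.33*s + 4.9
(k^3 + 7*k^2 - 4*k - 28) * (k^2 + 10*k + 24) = k^5 + 17*k^4 + 90*k^3 + 100*k^2 - 376*k - 672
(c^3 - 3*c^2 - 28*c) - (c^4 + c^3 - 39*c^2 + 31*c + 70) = -c^4 + 36*c^2 - 59*c - 70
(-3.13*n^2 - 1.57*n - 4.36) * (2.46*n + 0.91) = -7.6998*n^3 - 6.7105*n^2 - 12.1543*n - 3.9676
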